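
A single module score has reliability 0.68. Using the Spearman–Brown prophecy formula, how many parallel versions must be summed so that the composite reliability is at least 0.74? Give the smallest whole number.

k ≥ ρ*(1−ρ₁)/(ρ₁(1−ρ*)) = 0.74·0.32 / (0.68·0.26) = 1.339.
Smallest integer k = 2.

2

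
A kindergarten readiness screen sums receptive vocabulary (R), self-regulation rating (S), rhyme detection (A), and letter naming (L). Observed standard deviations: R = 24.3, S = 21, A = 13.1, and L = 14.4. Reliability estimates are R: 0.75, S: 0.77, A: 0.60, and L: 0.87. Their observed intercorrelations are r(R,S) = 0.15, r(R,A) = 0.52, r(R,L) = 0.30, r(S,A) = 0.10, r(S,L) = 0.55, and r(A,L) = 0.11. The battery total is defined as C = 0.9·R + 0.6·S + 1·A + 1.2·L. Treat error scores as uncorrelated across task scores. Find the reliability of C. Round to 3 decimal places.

0.871

Var(C) = 0.9²·24.3² + 0.6²·21² + 13.1² + 1.2²·14.4² + 2·[0.54·24.3·21·0.15 + 0.9·24.3·13.1·0.52 + 1.08·24.3·14.4·0.30 + 0.6·21·13.1·0.10 + 0.72·21·14.4·0.55 + 1.2·13.1·14.4·0.11] = 1107.27 + 929.687 = 2036.95.
Because errors are independent across components, Cov(Tᵢ,Tⱼ) = Cov(Xᵢ,Xⱼ); the off-diagonal part of the true-score variance is the same as above.
True-score variance = [0.9²·24.3²·0.75 + 0.6²·21²·0.77 + 13.1²·0.60 + 1.2²·14.4²·0.87] + 929.687 = 843.714 + 929.687 = 1773.4.
Reliability = 1773.4 / 2036.95 = 0.871.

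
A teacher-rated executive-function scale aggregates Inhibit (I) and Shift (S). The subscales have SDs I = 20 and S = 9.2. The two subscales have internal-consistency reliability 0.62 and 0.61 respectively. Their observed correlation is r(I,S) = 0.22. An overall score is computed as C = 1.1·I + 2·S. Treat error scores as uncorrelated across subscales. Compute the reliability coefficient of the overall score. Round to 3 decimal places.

Var(C) = 1.1²·20² + 2²·9.2² + 2·[2.2·20·9.2·0.22] = 822.56 + 178.112 = 1000.67.
Because errors are independent across components, Cov(Tᵢ,Tⱼ) = Cov(Xᵢ,Xⱼ); the off-diagonal part of the true-score variance is the same as above.
True-score variance = [1.1²·20²·0.62 + 2²·9.2²·0.61] + 178.112 = 506.602 + 178.112 = 684.714.
Reliability = 684.714 / 1000.67 = 0.684.

0.684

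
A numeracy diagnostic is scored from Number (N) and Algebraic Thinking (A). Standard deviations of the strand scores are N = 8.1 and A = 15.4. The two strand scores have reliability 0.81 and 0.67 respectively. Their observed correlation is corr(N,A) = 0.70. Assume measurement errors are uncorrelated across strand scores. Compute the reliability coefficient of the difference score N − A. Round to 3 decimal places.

Var(N−A) = 8.1² + 15.4² − 2·8.1·15.4·0.70 = 302.77 − 174.636 = 128.134.
With uncorrelated errors the cross-covariances are all true-score covariance, so they carry over unchanged; only the diagonal terms shrink to ρᵢσᵢ².
True-score variance = [8.1²·0.81 + 15.4²·0.67] − 174.636 = 212.041 − 174.636 = 37.4053.
Reliability = 37.4053 / 128.134 = 0.292.

0.292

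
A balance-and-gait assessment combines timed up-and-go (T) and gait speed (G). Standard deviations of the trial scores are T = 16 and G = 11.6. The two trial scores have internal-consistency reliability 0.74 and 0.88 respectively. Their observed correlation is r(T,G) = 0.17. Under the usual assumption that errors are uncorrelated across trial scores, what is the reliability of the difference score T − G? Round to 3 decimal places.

Var(T−G) = 16² + 11.6² − 2·16·11.6·0.17 = 390.56 − 63.104 = 327.456.
Because errors are independent across components, Cov(Tᵢ,Tⱼ) = Cov(Xᵢ,Xⱼ); the off-diagonal part of the true-score variance is the same as above.
True-score variance = [16²·0.74 + 11.6²·0.88] − 63.104 = 307.853 − 63.104 = 244.749.
Reliability = 244.749 / 327.456 = 0.747.

0.747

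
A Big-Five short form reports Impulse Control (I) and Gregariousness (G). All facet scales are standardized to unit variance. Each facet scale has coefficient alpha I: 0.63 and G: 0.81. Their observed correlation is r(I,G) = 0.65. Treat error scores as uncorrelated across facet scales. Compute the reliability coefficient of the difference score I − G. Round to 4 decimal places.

0.2000

Var(I−G) = 1 + 1 − 2·0.65 = 2 − 1.3 = 0.7.
Under uncorrelated errors the observed covariances equal the true-score covariances, so only the own-variance terms attenuate.
True-score variance = [0.63 + 0.81] − 1.3 = 1.44 − 1.3 = 0.14.
Reliability = 0.14 / 0.7 = 0.2000.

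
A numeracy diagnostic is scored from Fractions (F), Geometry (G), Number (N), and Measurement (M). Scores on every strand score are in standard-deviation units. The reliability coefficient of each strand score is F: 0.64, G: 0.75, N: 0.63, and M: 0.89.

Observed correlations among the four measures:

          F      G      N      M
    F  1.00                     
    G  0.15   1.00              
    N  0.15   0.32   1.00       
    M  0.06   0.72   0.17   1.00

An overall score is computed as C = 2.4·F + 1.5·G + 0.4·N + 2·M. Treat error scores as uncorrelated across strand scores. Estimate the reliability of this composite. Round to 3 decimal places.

Var(C) = 2.4² + 1.5² + 0.4² + 2² + 2·[3.6·0.15 + 0.96·0.15 + 4.8·0.06 + 0.6·0.32 + 3·0.72 + 0.8·0.17] = 12.17 + 6.92 = 19.09.
Because errors are independent across components, Cov(Tᵢ,Tⱼ) = Cov(Xᵢ,Xⱼ); the off-diagonal part of the true-score variance is the same as above.
True-score variance = [2.4²·0.64 + 1.5²·0.75 + 0.4²·0.63 + 2²·0.89] + 6.92 = 9.0347 + 6.92 = 15.9547.
Reliability = 15.9547 / 19.09 = 0.836.

0.836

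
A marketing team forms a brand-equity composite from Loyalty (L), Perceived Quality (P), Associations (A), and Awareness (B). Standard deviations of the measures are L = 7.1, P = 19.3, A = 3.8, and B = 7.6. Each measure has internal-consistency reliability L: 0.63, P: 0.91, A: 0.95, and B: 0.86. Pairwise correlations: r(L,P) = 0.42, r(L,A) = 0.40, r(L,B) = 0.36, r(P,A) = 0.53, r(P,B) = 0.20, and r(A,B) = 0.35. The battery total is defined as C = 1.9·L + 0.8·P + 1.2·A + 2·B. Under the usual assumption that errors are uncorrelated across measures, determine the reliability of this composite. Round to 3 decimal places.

0.903

Var(C) = 1.9²·7.1² + 0.8²·19.3² + 1.2²·3.8² + 2²·7.6² + 2·[1.52·7.1·19.3·0.42 + 2.28·7.1·3.8·0.40 + 3.8·7.1·7.6·0.36 + 0.96·19.3·3.8·0.53 + 1.6·19.3·7.6·0.20 + 2.4·3.8·7.6·0.35] = 672.207 + 588.83 = 1261.04.
With uncorrelated errors the cross-covariances are all true-score covariance, so they carry over unchanged; only the diagonal terms shrink to ρᵢσᵢ².
True-score variance = [1.9²·7.1²·0.63 + 0.8²·19.3²·0.91 + 1.2²·3.8²·0.95 + 2²·7.6²·0.86] + 588.83 = 550.034 + 588.83 = 1138.86.
Reliability = 1138.86 / 1261.04 = 0.903.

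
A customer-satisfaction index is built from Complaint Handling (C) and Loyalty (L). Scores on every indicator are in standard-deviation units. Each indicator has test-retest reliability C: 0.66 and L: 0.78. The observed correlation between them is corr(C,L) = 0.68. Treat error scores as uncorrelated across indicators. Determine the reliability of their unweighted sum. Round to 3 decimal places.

0.833

Var(C+L) = 2 + 2·[0.68] = 2 + 1.36 = 3.36.
Because errors are independent across components, Cov(Tᵢ,Tⱼ) = Cov(Xᵢ,Xⱼ); the off-diagonal part of the true-score variance is the same as above.
True-score variance = [0.66 + 0.78] + 1.36 = 1.44 + 1.36 = 2.8.
Reliability = 2.8 / 3.36 = 0.833.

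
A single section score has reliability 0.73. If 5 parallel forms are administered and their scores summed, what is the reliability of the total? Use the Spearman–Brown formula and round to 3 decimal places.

0.931

ρ_k = kρ / (1 + (k−1)ρ) = 5·0.73 / (1 + 4·0.73) = 3.650 / 3.920 = 0.931.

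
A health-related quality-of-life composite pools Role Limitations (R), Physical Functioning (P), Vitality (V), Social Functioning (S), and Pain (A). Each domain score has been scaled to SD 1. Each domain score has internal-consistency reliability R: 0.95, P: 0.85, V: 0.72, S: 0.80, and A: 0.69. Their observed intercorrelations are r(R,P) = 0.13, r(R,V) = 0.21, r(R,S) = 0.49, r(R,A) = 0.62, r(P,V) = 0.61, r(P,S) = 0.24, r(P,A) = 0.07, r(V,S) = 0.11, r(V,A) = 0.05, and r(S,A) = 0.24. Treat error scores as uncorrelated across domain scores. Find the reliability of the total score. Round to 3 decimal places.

Var(R+P+V+S+A) = 5 + 2·[0.13 + 0.21 + 0.49 + 0.62 + 0.61 + 0.24 + 0.07 + 0.11 + 0.05 + 0.24] = 5 + 5.54 = 10.54.
With uncorrelated errors the cross-covariances are all true-score covariance, so they carry over unchanged; only the diagonal terms shrink to ρᵢσᵢ².
True-score variance = [0.95 + 0.85 + 0.72 + 0.80 + 0.69] + 5.54 = 4.01 + 5.54 = 9.55.
Reliability = 9.55 / 10.54 = 0.906.

0.906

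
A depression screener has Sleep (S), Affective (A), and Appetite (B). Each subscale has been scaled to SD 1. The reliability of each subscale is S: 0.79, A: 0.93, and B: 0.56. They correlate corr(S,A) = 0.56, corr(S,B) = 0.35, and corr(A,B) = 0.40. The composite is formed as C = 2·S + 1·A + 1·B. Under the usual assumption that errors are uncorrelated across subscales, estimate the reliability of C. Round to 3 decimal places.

Var(C) = 2² + 1 + 1 + 2·[2·0.56 + 2·0.35 + 0.40] = 6 + 4.44 = 10.44.
Under uncorrelated errors the observed covariances equal the true-score covariances, so only the own-variance terms attenuate.
True-score variance = [2²·0.79 + 0.93 + 0.56] + 4.44 = 4.65 + 4.44 = 9.09.
Reliability = 9.09 / 10.44 = 0.871.

0.871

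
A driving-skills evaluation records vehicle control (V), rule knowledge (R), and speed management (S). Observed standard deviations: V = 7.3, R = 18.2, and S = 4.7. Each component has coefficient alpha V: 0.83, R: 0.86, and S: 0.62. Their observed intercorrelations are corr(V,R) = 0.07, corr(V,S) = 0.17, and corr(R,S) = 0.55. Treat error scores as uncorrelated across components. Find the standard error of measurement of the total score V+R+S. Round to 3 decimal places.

Var(total) = 406.62 + 124.36 = 530.98.
True-score variance = 342.793 + 124.36 = 467.153, so reliability = 0.8798.
Error variance = 530.98 − 467.153 = 63.8271; SEM = √63.8271 = 7.989.

7.989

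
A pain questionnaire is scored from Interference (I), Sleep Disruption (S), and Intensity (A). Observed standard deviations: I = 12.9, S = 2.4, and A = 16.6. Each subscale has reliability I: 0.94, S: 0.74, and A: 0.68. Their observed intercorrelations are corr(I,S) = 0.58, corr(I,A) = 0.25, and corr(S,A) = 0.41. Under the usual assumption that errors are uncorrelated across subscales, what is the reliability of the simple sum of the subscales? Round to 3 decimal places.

0.840

Var(I+S+A) = 12.9² + 2.4² + 16.6² + 2·[12.9·2.4·0.58 + 12.9·16.6·0.25 + 2.4·16.6·0.41] = 447.73 + 175.652 = 623.382.
With uncorrelated errors the cross-covariances are all true-score covariance, so they carry over unchanged; only the diagonal terms shrink to ρᵢσᵢ².
True-score variance = [12.9²·0.94 + 2.4²·0.74 + 16.6²·0.68] + 175.652 = 348.069 + 175.652 = 523.721.
Reliability = 523.721 / 623.382 = 0.840.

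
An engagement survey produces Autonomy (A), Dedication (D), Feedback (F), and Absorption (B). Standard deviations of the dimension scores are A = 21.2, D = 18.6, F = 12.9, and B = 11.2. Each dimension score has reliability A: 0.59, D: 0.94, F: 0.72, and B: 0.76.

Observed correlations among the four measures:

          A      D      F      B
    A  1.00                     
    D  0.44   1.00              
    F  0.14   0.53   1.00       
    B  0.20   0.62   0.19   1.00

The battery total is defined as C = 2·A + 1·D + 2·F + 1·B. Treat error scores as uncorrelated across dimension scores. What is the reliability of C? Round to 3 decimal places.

0.805

Var(C) = 2²·21.2² + 18.6² + 2²·12.9² + 11.2² + 2·[2·21.2·18.6·0.44 + 4·21.2·12.9·0.14 + 2·21.2·11.2·0.20 + 2·18.6·12.9·0.53 + 18.6·11.2·0.62 + 2·12.9·11.2·0.19] = 2934.8 + 2067.05 = 5001.85.
Because errors are independent across components, Cov(Tᵢ,Tⱼ) = Cov(Xᵢ,Xⱼ); the off-diagonal part of the true-score variance is the same as above.
True-score variance = [2²·21.2²·0.59 + 18.6²·0.94 + 2²·12.9²·0.72 + 11.2²·0.76] + 2067.05 = 1960.48 + 2067.05 = 4027.52.
Reliability = 4027.52 / 5001.85 = 0.805.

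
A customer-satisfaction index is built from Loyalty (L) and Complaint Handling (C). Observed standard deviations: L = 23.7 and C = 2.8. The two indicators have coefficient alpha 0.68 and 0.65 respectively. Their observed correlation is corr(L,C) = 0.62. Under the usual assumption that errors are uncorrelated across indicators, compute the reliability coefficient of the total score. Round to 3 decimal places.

0.720

Var(L+C) = 23.7² + 2.8² + 2·[23.7·2.8·0.62] = 569.53 + 82.2864 = 651.816.
Because errors are independent across components, Cov(Tᵢ,Tⱼ) = Cov(Xᵢ,Xⱼ); the off-diagonal part of the true-score variance is the same as above.
True-score variance = [23.7²·0.68 + 2.8²·0.65] + 82.2864 = 387.045 + 82.2864 = 469.332.
Reliability = 469.332 / 651.816 = 0.720.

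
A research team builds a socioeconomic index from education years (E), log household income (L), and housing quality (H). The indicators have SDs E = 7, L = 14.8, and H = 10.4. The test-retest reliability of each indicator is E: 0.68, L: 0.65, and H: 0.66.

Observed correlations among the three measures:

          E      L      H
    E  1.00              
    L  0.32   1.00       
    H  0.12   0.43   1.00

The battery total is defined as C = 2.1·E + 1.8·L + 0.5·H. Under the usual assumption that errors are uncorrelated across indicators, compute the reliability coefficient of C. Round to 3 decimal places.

0.756

Var(C) = 2.1²·7² + 1.8²·14.8² + 0.5²·10.4² + 2·[3.78·7·14.8·0.32 + 1.05·7·10.4·0.12 + 0.9·14.8·10.4·0.43] = 952.82 + 388.109 = 1340.93.
With uncorrelated errors the cross-covariances are all true-score covariance, so they carry over unchanged; only the diagonal terms shrink to ρᵢσᵢ².
True-score variance = [2.1²·7²·0.68 + 1.8²·14.8²·0.65 + 0.5²·10.4²·0.66] + 388.109 = 626.086 + 388.109 = 1014.19.
Reliability = 1014.19 / 1340.93 = 0.756.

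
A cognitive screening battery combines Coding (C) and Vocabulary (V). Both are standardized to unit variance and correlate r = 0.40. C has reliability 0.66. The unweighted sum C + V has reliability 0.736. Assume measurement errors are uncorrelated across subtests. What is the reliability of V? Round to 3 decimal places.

0.601

Var(C+V) = 2 + 2·0.40 = 2.800.
True-score variance = ρ_C + ρ_V + 2·0.40, so 0.736 = (0.66 + ρ_V + 0.80) / 2.800.
ρ_V = 0.736·2.800 − 0.66 − 0.80 = 0.601.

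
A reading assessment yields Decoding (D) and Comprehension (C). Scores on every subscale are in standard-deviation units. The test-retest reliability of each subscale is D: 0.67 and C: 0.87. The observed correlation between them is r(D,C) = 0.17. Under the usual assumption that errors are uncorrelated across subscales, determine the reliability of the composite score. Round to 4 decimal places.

Var(D+C) = 2 + 2·[0.17] = 2 + 0.34 = 2.34.
Because errors are independent across components, Cov(Tᵢ,Tⱼ) = Cov(Xᵢ,Xⱼ); the off-diagonal part of the true-score variance is the same as above.
True-score variance = [0.67 + 0.87] + 0.34 = 1.54 + 0.34 = 1.88.
Reliability = 1.88 / 2.34 = 0.8034.

0.8034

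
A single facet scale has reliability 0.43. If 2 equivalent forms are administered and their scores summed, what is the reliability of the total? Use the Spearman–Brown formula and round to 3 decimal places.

ρ_k = kρ / (1 + (k−1)ρ) = 2·0.43 / (1 + 1·0.43) = 0.860 / 1.430 = 0.601.

0.601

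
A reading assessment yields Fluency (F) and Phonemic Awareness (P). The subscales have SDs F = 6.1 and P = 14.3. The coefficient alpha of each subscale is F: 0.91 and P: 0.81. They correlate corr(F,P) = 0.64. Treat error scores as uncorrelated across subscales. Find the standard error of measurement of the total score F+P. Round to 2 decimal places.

Var(total) = 241.7 + 111.654 = 353.354.
True-score variance = 199.498 + 111.654 = 311.152, so reliability = 0.8806.
Error variance = 353.354 − 311.152 = 42.202; SEM = √42.202 = 6.50.

6.50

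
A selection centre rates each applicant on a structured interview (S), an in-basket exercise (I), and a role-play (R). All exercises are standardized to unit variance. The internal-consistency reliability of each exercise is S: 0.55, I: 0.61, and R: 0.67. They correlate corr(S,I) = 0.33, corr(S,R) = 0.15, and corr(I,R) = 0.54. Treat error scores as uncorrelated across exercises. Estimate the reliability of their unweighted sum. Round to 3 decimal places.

Var(S+I+R) = 3 + 2·[0.33 + 0.15 + 0.54] = 3 + 2.04 = 5.04.
Under uncorrelated errors the observed covariances equal the true-score covariances, so only the own-variance terms attenuate.
True-score variance = [0.55 + 0.61 + 0.67] + 2.04 = 1.83 + 2.04 = 3.87.
Reliability = 3.87 / 5.04 = 0.768.

0.768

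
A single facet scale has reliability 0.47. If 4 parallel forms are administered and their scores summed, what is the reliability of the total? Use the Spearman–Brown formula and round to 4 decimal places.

ρ_k = kρ / (1 + (k−1)ρ) = 4·0.47 / (1 + 3·0.47) = 1.880 / 2.410 = 0.7801.

0.7801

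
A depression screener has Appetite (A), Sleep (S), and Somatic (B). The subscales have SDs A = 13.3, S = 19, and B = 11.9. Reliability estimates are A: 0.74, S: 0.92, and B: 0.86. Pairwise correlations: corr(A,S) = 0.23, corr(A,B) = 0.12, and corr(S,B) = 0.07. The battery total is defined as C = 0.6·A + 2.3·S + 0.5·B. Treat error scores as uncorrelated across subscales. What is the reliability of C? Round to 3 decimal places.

0.921

Var(C) = 0.6²·13.3² + 2.3²·19² + 0.5²·11.9² + 2·[1.38·13.3·19·0.23 + 0.3·13.3·11.9·0.12 + 1.15·19·11.9·0.07] = 2008.77 + 208.212 = 2216.98.
Under uncorrelated errors the observed covariances equal the true-score covariances, so only the own-variance terms attenuate.
True-score variance = [0.6²·13.3²·0.74 + 2.3²·19²·0.92 + 0.5²·11.9²·0.86] + 208.212 = 1834.48 + 208.212 = 2042.7.
Reliability = 2042.7 / 2216.98 = 0.921.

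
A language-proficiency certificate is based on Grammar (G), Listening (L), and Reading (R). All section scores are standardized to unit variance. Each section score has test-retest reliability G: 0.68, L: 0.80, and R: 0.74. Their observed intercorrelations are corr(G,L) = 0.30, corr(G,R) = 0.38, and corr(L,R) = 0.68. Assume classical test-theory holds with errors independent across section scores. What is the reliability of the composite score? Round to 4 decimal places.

Var(G+L+R) = 3 + 2·[0.30 + 0.38 + 0.68] = 3 + 2.72 = 5.72.
Under uncorrelated errors the observed covariances equal the true-score covariances, so only the own-variance terms attenuate.
True-score variance = [0.68 + 0.80 + 0.74] + 2.72 = 2.22 + 2.72 = 4.94.
Reliability = 4.94 / 5.72 = 0.8636.

0.8636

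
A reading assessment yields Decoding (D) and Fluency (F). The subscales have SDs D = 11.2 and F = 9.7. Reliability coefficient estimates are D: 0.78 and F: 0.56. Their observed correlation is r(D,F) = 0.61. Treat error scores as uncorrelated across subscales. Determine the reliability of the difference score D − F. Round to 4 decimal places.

0.2068

Var(D−F) = 11.2² + 9.7² − 2·11.2·9.7·0.61 = 219.53 − 132.541 = 86.9892.
Under uncorrelated errors the observed covariances equal the true-score covariances, so only the own-variance terms attenuate.
True-score variance = [11.2²·0.78 + 9.7²·0.56] − 132.541 = 150.534 − 132.541 = 17.9928.
Reliability = 17.9928 / 86.9892 = 0.2068.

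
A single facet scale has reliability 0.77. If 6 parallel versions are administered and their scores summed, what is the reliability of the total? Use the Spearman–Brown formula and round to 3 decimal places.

ρ_k = kρ / (1 + (k−1)ρ) = 6·0.77 / (1 + 5·0.77) = 4.620 / 4.850 = 0.953.

0.953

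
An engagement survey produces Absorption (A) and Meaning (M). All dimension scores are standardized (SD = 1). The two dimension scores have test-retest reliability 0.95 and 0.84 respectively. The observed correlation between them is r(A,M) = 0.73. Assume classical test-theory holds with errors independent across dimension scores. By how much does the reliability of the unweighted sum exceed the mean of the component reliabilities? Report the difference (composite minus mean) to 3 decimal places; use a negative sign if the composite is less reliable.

Var(sum) = 2 + 1.46 = 3.46; true-score variance = 1.79 + 1.46 = 3.25; composite reliability = 0.9393.
Mean component reliability = 0.8950.
Difference = 0.9393 − 0.8950 = 0.044.

0.044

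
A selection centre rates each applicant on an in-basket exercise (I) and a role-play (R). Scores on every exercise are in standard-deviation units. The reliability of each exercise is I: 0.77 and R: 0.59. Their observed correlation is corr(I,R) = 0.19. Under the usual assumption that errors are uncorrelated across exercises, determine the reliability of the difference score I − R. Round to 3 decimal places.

Var(I−R) = 1 + 1 − 2·0.19 = 2 − 0.38 = 1.62.
Under uncorrelated errors the observed covariances equal the true-score covariances, so only the own-variance terms attenuate.
True-score variance = [0.77 + 0.59] − 0.38 = 1.36 − 0.38 = 0.98.
Reliability = 0.98 / 1.62 = 0.605.

0.605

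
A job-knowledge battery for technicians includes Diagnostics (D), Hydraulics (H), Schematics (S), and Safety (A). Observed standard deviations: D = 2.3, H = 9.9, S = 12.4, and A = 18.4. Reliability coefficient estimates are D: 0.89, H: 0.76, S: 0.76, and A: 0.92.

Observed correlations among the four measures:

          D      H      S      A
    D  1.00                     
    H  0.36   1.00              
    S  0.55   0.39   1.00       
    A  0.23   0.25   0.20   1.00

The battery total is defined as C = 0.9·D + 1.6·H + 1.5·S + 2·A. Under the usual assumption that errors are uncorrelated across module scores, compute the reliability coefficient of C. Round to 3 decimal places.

Var(C) = 0.9²·2.3² + 1.6²·9.9² + 1.5²·12.4² + 2²·18.4² + 2·[1.44·2.3·9.9·0.36 + 1.35·2.3·12.4·0.55 + 1.8·2.3·18.4·0.23 + 2.4·9.9·12.4·0.39 + 3.2·9.9·18.4·0.25 + 3·12.4·18.4·0.20] = 1955.39 + 896.056 = 2851.45.
Because errors are independent across components, Cov(Tᵢ,Tⱼ) = Cov(Xᵢ,Xⱼ); the off-diagonal part of the true-score variance is the same as above.
True-score variance = [0.9²·2.3²·0.89 + 1.6²·9.9²·0.76 + 1.5²·12.4²·0.76 + 2²·18.4²·0.92] + 896.056 = 1703.33 + 896.056 = 2599.39.
Reliability = 2599.39 / 2851.45 = 0.912.

0.912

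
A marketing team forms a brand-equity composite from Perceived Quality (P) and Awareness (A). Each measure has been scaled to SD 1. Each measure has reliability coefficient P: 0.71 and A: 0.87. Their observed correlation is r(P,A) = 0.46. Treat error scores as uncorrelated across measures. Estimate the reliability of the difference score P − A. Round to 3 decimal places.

0.611

Var(P−A) = 1 + 1 − 2·0.46 = 2 − 0.92 = 1.08.
Under uncorrelated errors the observed covariances equal the true-score covariances, so only the own-variance terms attenuate.
True-score variance = [0.71 + 0.87] − 0.92 = 1.58 − 0.92 = 0.66.
Reliability = 0.66 / 1.08 = 0.611.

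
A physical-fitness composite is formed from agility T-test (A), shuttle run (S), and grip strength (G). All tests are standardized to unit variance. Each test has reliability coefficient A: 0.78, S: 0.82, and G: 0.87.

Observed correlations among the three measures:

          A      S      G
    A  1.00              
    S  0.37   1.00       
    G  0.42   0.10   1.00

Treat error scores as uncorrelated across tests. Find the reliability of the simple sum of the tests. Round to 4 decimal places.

Var(A+S+G) = 3 + 2·[0.37 + 0.42 + 0.10] = 3 + 1.78 = 4.78.
Under uncorrelated errors the observed covariances equal the true-score covariances, so only the own-variance terms attenuate.
True-score variance = [0.78 + 0.82 + 0.87] + 1.78 = 2.47 + 1.78 = 4.25.
Reliability = 4.25 / 4.78 = 0.8891.

0.8891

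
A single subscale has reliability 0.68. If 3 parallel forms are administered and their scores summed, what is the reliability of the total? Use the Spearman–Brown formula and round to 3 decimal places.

0.864

ρ_k = kρ / (1 + (k−1)ρ) = 3·0.68 / (1 + 2·0.68) = 2.040 / 2.360 = 0.864.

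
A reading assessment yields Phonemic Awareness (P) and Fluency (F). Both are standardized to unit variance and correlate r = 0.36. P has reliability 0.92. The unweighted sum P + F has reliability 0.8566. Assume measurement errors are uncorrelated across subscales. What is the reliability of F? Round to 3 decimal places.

0.690

Var(P+F) = 2 + 2·0.36 = 2.720.
True-score variance = ρ_P + ρ_F + 2·0.36, so 0.8566 = (0.92 + ρ_F + 0.72) / 2.720.
ρ_F = 0.8566·2.720 − 0.92 − 0.72 = 0.690.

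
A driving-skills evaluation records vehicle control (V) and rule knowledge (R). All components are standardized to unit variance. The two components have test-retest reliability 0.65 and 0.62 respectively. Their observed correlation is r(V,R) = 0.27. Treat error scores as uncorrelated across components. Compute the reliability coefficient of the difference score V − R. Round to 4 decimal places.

Var(V−R) = 1 + 1 − 2·0.27 = 2 − 0.54 = 1.46.
Because errors are independent across components, Cov(Tᵢ,Tⱼ) = Cov(Xᵢ,Xⱼ); the off-diagonal part of the true-score variance is the same as above.
True-score variance = [0.65 + 0.62] − 0.54 = 1.27 − 0.54 = 0.73.
Reliability = 0.73 / 1.46 = 0.5000.

0.5000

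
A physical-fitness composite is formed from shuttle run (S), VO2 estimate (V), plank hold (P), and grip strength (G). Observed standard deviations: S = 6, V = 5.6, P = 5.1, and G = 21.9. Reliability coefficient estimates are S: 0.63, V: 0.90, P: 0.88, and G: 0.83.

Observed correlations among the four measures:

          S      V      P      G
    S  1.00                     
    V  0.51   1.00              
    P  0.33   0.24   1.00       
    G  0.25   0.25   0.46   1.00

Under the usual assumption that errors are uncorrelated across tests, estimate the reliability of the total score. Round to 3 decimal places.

0.884

Var(S+V+P+G) = 6² + 5.6² + 5.1² + 21.9² + 2·[6·5.6·0.51 + 6·5.1·0.33 + 6·21.9·0.25 + 5.6·5.1·0.24 + 5.6·21.9·0.25 + 5.1·21.9·0.46] = 572.98 + 297.952 = 870.932.
Because errors are independent across components, Cov(Tᵢ,Tⱼ) = Cov(Xᵢ,Xⱼ); the off-diagonal part of the true-score variance is the same as above.
True-score variance = [6²·0.63 + 5.6²·0.90 + 5.1²·0.88 + 21.9²·0.83] + 297.952 = 471.869 + 297.952 = 769.821.
Reliability = 769.821 / 870.932 = 0.884.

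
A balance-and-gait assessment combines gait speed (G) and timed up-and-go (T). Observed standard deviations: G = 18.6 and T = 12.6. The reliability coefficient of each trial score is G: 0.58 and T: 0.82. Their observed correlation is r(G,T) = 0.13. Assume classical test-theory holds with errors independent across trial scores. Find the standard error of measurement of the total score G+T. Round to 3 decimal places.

Var(total) = 504.72 + 60.9336 = 565.654.
True-score variance = 330.84 + 60.9336 = 391.774, so reliability = 0.6926.
Error variance = 565.654 − 391.774 = 173.88; SEM = √173.88 = 13.186.

13.186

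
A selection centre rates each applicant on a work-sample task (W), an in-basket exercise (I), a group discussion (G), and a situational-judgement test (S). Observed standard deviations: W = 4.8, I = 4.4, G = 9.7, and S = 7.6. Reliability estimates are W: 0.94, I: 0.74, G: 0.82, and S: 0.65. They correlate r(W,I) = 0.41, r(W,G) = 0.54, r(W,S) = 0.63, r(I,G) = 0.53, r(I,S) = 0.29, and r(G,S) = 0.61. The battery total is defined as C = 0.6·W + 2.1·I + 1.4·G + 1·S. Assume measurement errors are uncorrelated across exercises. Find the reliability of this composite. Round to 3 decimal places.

0.895

Var(C) = 0.6²·4.8² + 2.1²·4.4² + 1.4²·9.7² + 7.6² + 2·[1.26·4.8·4.4·0.41 + 0.84·4.8·9.7·0.54 + 0.6·4.8·7.6·0.63 + 2.94·4.4·9.7·0.53 + 2.1·4.4·7.6·0.29 + 1.4·9.7·7.6·0.61] = 335.848 + 391.291 = 727.139.
Because errors are independent across components, Cov(Tᵢ,Tⱼ) = Cov(Xᵢ,Xⱼ); the off-diagonal part of the true-score variance is the same as above.
True-score variance = [0.6²·4.8²·0.94 + 2.1²·4.4²·0.74 + 1.4²·9.7²·0.82 + 7.6²·0.65] + 391.291 = 259.742 + 391.291 = 651.033.
Reliability = 651.033 / 727.139 = 0.895.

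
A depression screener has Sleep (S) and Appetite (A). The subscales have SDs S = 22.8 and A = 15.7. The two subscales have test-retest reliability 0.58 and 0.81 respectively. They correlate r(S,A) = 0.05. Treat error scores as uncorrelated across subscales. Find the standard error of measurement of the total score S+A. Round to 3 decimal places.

16.284

Var(total) = 766.33 + 35.796 = 802.126.
True-score variance = 501.164 + 35.796 = 536.96, so reliability = 0.6694.
Error variance = 802.126 − 536.96 = 265.166; SEM = √265.166 = 16.284.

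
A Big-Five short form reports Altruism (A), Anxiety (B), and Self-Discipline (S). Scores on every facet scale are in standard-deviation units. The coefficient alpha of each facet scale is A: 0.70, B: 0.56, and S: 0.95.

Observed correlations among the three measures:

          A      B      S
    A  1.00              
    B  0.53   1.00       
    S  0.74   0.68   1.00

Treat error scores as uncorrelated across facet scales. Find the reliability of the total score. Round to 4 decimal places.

0.8855

Var(A+B+S) = 3 + 2·[0.53 + 0.74 + 0.68] = 3 + 3.9 = 6.9.
With uncorrelated errors the cross-covariances are all true-score covariance, so they carry over unchanged; only the diagonal terms shrink to ρᵢσᵢ².
True-score variance = [0.70 + 0.56 + 0.95] + 3.9 = 2.21 + 3.9 = 6.11.
Reliability = 6.11 / 6.9 = 0.8855.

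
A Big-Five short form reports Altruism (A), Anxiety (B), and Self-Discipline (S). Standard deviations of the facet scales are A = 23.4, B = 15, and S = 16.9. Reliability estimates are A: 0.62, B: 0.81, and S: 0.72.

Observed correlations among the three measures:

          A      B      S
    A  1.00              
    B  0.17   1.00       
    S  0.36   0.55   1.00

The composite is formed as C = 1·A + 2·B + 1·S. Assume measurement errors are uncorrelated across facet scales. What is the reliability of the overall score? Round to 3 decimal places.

Var(C) = 23.4² + 2²·15² + 16.9² + 2·[2·23.4·15·0.17 + 23.4·16.9·0.36 + 2·15·16.9·0.55] = 1733.17 + 1081.11 = 2814.28.
With uncorrelated errors the cross-covariances are all true-score covariance, so they carry over unchanged; only the diagonal terms shrink to ρᵢσᵢ².
True-score variance = [23.4²·0.62 + 2²·15²·0.81 + 16.9²·0.72] + 1081.11 = 1274.13 + 1081.11 = 2355.24.
Reliability = 2355.24 / 2814.28 = 0.837.

0.837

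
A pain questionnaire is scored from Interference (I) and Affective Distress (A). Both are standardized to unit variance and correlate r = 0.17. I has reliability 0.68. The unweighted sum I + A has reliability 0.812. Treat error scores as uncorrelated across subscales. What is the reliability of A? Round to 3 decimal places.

Var(I+A) = 2 + 2·0.17 = 2.340.
True-score variance = ρ_I + ρ_A + 2·0.17, so 0.812 = (0.68 + ρ_A + 0.34) / 2.340.
ρ_A = 0.812·2.340 − 0.68 − 0.34 = 0.880.

0.880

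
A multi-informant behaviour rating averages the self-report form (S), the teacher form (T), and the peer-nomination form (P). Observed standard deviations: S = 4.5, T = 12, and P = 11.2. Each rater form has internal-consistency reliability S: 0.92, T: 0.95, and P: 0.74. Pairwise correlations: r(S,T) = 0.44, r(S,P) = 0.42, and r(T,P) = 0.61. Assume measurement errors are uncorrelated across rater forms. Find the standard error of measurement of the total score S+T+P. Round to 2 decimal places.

6.44

Var(total) = 289.69 + 253.824 = 543.514.
True-score variance = 248.256 + 253.824 = 502.08, so reliability = 0.9238.
Error variance = 543.514 − 502.08 = 41.4344; SEM = √41.4344 = 6.44.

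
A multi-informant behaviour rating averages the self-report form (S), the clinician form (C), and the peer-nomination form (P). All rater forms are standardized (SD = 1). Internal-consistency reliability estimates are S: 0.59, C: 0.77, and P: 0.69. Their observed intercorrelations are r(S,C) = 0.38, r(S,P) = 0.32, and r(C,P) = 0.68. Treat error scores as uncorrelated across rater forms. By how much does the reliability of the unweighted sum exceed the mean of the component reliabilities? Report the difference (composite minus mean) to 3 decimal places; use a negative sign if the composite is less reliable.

Var(sum) = 3 + 2.76 = 5.76; true-score variance = 2.05 + 2.76 = 4.81; composite reliability = 0.8351.
Mean component reliability = 0.6833.
Difference = 0.8351 − 0.6833 = 0.152.

0.152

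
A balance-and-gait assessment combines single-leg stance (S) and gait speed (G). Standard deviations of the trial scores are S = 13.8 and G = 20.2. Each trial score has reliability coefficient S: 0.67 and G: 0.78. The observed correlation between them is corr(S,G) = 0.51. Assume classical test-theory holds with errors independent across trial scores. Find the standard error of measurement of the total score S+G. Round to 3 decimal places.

12.354

Var(total) = 598.48 + 284.335 = 882.815.
True-score variance = 445.866 + 284.335 = 730.201, so reliability = 0.8271.
Error variance = 882.815 − 730.201 = 152.614; SEM = √152.614 = 12.354.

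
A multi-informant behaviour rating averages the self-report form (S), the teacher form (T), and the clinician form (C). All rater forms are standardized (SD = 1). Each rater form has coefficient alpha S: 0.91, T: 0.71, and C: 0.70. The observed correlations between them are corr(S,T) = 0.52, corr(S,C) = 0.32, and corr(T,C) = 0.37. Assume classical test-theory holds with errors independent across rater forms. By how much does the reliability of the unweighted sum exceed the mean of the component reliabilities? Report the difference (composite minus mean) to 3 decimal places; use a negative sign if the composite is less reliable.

0.101

Var(sum) = 3 + 2.42 = 5.42; true-score variance = 2.32 + 2.42 = 4.74; composite reliability = 0.8745.
Mean component reliability = 0.7733.
Difference = 0.8745 − 0.7733 = 0.101.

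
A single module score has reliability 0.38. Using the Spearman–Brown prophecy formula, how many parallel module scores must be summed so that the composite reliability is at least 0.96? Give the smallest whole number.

k ≥ ρ*(1−ρ₁)/(ρ₁(1−ρ*)) = 0.96·0.62 / (0.38·0.04) = 39.158.
Smallest integer k = 40.

40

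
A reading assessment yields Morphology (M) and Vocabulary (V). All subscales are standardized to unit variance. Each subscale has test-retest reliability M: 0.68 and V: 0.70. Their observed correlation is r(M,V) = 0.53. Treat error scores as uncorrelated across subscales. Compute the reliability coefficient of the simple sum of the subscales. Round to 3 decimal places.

0.797

Var(M+V) = 2 + 2·[0.53] = 2 + 1.06 = 3.06.
With uncorrelated errors the cross-covariances are all true-score covariance, so they carry over unchanged; only the diagonal terms shrink to ρᵢσᵢ².
True-score variance = [0.68 + 0.70] + 1.06 = 1.38 + 1.06 = 2.44.
Reliability = 2.44 / 3.06 = 0.797.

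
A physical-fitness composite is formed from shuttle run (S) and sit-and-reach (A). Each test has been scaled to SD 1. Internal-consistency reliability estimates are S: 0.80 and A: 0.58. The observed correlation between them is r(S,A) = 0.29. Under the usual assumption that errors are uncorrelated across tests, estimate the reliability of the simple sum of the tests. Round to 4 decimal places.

Var(S+A) = 2 + 2·[0.29] = 2 + 0.58 = 2.58.
Under uncorrelated errors the observed covariances equal the true-score covariances, so only the own-variance terms attenuate.
True-score variance = [0.80 + 0.58] + 0.58 = 1.38 + 0.58 = 1.96.
Reliability = 1.96 / 2.58 = 0.7597.

0.7597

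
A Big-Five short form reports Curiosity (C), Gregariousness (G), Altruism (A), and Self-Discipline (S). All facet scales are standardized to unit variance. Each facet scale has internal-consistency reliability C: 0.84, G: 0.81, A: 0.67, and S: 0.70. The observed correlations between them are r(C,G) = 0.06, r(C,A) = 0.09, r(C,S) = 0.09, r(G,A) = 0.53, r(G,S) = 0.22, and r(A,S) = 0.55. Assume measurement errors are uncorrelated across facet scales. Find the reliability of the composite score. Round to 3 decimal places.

Var(C+G+A+S) = 4 + 2·[0.06 + 0.09 + 0.09 + 0.53 + 0.22 + 0.55] = 4 + 3.08 = 7.08.
With uncorrelated errors the cross-covariances are all true-score covariance, so they carry over unchanged; only the diagonal terms shrink to ρᵢσᵢ².
True-score variance = [0.84 + 0.81 + 0.67 + 0.70] + 3.08 = 3.02 + 3.08 = 6.1.
Reliability = 6.1 / 7.08 = 0.862.

0.862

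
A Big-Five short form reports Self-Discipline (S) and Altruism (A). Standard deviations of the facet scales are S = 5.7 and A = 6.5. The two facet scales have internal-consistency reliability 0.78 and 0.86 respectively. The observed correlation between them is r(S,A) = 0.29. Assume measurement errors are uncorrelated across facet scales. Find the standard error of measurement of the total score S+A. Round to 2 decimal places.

3.61

Var(total) = 74.74 + 21.489 = 96.229.
True-score variance = 61.6772 + 21.489 = 83.1662, so reliability = 0.8643.
Error variance = 96.229 − 83.1662 = 13.0628; SEM = √13.0628 = 3.61.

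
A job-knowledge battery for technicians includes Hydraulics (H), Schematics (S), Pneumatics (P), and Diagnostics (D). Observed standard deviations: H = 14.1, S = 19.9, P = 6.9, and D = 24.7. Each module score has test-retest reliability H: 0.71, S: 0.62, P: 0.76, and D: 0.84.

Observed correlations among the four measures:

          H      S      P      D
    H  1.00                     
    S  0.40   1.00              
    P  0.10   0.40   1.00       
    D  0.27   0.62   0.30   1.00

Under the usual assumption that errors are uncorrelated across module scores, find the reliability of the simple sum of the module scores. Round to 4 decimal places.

Var(H+S+P+D) = 14.1² + 19.9² + 6.9² + 24.7² + 2·[14.1·19.9·0.40 + 14.1·6.9·0.10 + 14.1·24.7·0.27 + 19.9·6.9·0.40 + 19.9·24.7·0.62 + 6.9·24.7·0.30] = 1252.52 + 1253.6 = 2506.12.
Because errors are independent across components, Cov(Tᵢ,Tⱼ) = Cov(Xᵢ,Xⱼ); the off-diagonal part of the true-score variance is the same as above.
True-score variance = [14.1²·0.71 + 19.9²·0.62 + 6.9²·0.76 + 24.7²·0.84] + 1253.6 = 935.34 + 1253.6 = 2188.94.
Reliability = 2188.94 / 2506.12 = 0.8734.

0.8734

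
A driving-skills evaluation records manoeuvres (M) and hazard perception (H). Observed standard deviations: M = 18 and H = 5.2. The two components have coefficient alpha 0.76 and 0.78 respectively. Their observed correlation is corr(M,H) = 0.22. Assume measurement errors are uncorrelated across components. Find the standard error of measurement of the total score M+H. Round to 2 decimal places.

Var(total) = 351.04 + 41.184 = 392.224.
True-score variance = 267.331 + 41.184 = 308.515, so reliability = 0.7866.
Error variance = 392.224 − 308.515 = 83.7088; SEM = √83.7088 = 9.15.

9.15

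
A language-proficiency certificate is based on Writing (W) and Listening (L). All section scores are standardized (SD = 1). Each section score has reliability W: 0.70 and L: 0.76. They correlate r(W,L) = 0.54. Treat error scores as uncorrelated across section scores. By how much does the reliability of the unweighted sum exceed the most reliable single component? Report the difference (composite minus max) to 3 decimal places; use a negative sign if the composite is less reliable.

Var(sum) = 2 + 1.08 = 3.08; true-score variance = 1.46 + 1.08 = 2.54; composite reliability = 0.8247.
Max component reliability = 0.7600.
Difference = 0.8247 − 0.7600 = 0.065.

0.065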